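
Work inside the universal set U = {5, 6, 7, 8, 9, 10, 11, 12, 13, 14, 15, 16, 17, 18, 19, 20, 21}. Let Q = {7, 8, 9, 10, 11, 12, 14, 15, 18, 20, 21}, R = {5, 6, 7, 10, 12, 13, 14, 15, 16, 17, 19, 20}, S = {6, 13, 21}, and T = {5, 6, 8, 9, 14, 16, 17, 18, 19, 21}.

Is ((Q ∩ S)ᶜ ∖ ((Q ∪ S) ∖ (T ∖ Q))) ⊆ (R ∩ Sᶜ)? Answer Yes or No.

No

Q ∩ S = {21}
(Q ∩ S)ᶜ = {5, 6, 7, 8, 9, 10, 11, 12, 13, 14, 15, 16, 17, 18, 19, 20}
Q ∪ S = {6, 7, 8, 9, 10, 11, 12, 13, 14, 15, 18, 20, 21}
T ∖ Q = {5, 6, 16, 17, 19}
(Q ∪ S) ∖ (T ∖ Q) = {7, 8, 9, 10, 11, 12, 13, 14, 15, 18, 20, 21}
(Q ∩ S)ᶜ ∖ ((Q ∪ S) ∖ (T ∖ Q)) = {5, 6, 16, 17, 19}
Sᶜ = {5, 7, 8, 9, 10, 11, 12, 14, 15, 16, 17, 18, 19, 20}
R ∩ Sᶜ = {5, 7, 10, 12, 14, 15, 16, 17, 19, 20}
6 ∈ (Q ∩ S)ᶜ ∖ ((Q ∪ S) ∖ (T ∖ Q)) but 6 ∉ R ∩ Sᶜ, so the inclusion fails.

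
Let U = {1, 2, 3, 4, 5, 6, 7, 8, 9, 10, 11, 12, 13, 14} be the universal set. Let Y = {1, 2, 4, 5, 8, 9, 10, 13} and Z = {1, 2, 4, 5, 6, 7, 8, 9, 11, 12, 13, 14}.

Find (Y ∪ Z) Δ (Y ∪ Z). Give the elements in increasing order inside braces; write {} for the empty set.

{}

Y ∪ Z = {1, 2, 4, 5, 6, 7, 8, 9, 10, 11, 12, 13, 14}
(Y ∪ Z) Δ (Y ∪ Z) = {}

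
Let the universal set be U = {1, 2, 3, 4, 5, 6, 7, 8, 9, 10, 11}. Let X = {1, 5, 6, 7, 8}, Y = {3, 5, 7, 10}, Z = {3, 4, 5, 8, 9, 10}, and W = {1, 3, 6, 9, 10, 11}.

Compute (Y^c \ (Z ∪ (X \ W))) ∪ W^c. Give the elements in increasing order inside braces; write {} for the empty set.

Y^c = {1, 2, 4, 6, 8, 9, 11}
X \ W = {5, 7, 8}
Z ∪ (X \ W) = {3, 4, 5, 7, 8, 9, 10}
Y^c \ (Z ∪ (X \ W)) = {1, 2, 6, 11}
W^c = {2, 4, 5, 7, 8}
(Y^c \ (Z ∪ (X \ W))) ∪ W^c = {1, 2, 4, 5, 6, 7, 8, 11}

{1, 2, 4, 5, 6, 7, 8, 11}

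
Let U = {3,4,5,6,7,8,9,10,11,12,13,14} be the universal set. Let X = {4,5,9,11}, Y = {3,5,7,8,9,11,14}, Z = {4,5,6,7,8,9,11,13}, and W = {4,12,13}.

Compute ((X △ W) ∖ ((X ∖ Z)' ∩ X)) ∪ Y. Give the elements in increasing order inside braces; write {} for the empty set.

X △ W = {5,9,11,12,13}
X ∖ Z = {}
(X ∖ Z)' = {3,4,5,6,7,8,9,10,11,12,13,14}
(X ∖ Z)' ∩ X = {4,5,9,11}
(X △ W) ∖ ((X ∖ Z)' ∩ X) = {12,13}
((X △ W) ∖ ((X ∖ Z)' ∩ X)) ∪ Y = {3,5,7,8,9,11,12,13,14}

{3,5,7,8,9,11,12,13,14}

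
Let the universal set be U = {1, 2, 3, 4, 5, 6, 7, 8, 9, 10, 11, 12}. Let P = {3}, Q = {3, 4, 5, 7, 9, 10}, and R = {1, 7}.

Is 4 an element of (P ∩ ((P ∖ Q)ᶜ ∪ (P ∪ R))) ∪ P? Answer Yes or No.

No

4 ∉ P and 4 ∈ Q, so 4 ∉ P ∖ Q
4 ∈ (P ∖ Q)ᶜ since 4 ∉ (P ∖ Q)
4 ∉ P and 4 ∉ R, so 4 ∉ P ∪ R
4 ∈ (P ∖ Q)ᶜ and 4 ∉ (P ∪ R), so 4 ∈ (P ∖ Q)ᶜ ∪ (P ∪ R)
4 ∉ P and 4 ∈ ((P ∖ Q)ᶜ ∪ (P ∪ R)), so 4 ∉ P ∩ ((P ∖ Q)ᶜ ∪ (P ∪ R))
4 ∉ (P ∩ ((P ∖ Q)ᶜ ∪ (P ∪ R))) and 4 ∉ P, so 4 ∉ (P ∩ ((P ∖ Q)ᶜ ∪ (P ∪ R))) ∪ P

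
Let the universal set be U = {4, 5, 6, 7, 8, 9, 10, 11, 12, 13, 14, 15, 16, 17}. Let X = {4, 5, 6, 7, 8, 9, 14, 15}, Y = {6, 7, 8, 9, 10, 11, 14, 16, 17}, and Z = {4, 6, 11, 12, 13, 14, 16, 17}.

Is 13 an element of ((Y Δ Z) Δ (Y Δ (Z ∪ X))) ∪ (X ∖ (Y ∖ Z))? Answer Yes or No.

No

13 ∉ Y and 13 ∈ Z, so 13 ∈ Y Δ Z
13 ∈ Z and 13 ∉ X, so 13 ∈ Z ∪ X
13 ∉ Y and 13 ∈ (Z ∪ X), so 13 ∈ Y Δ (Z ∪ X)
13 ∈ (Y Δ Z) and 13 ∈ (Y Δ (Z ∪ X)), so 13 ∉ (Y Δ Z) Δ (Y Δ (Z ∪ X))
13 ∉ Y and 13 ∈ Z, so 13 ∉ Y ∖ Z
13 ∉ X and 13 ∉ (Y ∖ Z), so 13 ∉ X ∖ (Y ∖ Z)
13 ∉ ((Y Δ Z) Δ (Y Δ (Z ∪ X))) and 13 ∉ (X ∖ (Y ∖ Z)), so 13 ∉ ((Y Δ Z) Δ (Y Δ (Z ∪ X))) ∪ (X ∖ (Y ∖ Z))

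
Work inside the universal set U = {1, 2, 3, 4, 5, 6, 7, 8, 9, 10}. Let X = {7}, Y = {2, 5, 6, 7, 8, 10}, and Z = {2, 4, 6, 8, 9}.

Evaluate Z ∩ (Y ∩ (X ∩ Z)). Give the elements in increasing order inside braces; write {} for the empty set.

X ∩ Z = {}
Y ∩ (X ∩ Z) = {}
Z ∩ (Y ∩ (X ∩ Z)) = {}

{}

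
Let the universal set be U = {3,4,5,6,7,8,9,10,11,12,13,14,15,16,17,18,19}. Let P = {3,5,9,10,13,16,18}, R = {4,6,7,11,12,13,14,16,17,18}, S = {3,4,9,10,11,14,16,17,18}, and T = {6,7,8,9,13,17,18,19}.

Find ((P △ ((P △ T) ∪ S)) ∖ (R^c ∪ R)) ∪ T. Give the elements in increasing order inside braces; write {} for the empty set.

{6,7,8,9,13,17,18,19}

P △ T = {3,5,6,7,8,10,16,17,19}
(P △ T) ∪ S = {3,4,5,6,7,8,9,10,11,14,16,17,18,19}
P △ ((P △ T) ∪ S) = {4,6,7,8,11,13,14,17,19}
R^c = {3,5,8,9,10,15,19}
R^c ∪ R = {3,4,5,6,7,8,9,10,11,12,13,14,15,16,17,18,19}
(P △ ((P △ T) ∪ S)) ∖ (R^c ∪ R) = {}
((P △ ((P △ T) ∪ S)) ∖ (R^c ∪ R)) ∪ T = {6,7,8,9,13,17,18,19}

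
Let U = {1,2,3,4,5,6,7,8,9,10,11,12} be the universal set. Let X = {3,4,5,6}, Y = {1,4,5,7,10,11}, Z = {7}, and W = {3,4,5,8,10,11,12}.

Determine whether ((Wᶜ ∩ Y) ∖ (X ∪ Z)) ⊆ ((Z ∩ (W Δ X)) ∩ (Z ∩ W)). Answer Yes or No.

No

Wᶜ = {1,2,6,7,9}
Wᶜ ∩ Y = {1,7}
X ∪ Z = {3,4,5,6,7}
(Wᶜ ∩ Y) ∖ (X ∪ Z) = {1}
W Δ X = {6,8,10,11,12}
Z ∩ (W Δ X) = {}
Z ∩ W = {}
(Z ∩ (W Δ X)) ∩ (Z ∩ W) = {}
1 ∈ (Wᶜ ∩ Y) ∖ (X ∪ Z) but 1 ∉ (Z ∩ (W Δ X)) ∩ (Z ∩ W), so the inclusion fails.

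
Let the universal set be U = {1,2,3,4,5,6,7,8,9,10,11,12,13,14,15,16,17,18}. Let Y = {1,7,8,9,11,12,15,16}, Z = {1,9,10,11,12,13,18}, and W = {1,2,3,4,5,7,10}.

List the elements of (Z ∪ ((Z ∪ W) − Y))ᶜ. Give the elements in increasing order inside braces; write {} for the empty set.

Z ∪ W = {1,2,3,4,5,7,9,10,11,12,13,18}
(Z ∪ W) − Y = {2,3,4,5,10,13,18}
Z ∪ ((Z ∪ W) − Y) = {1,2,3,4,5,9,10,11,12,13,18}
(Z ∪ ((Z ∪ W) − Y))ᶜ = {6,7,8,14,15,16,17}

{6,7,8,14,15,16,17}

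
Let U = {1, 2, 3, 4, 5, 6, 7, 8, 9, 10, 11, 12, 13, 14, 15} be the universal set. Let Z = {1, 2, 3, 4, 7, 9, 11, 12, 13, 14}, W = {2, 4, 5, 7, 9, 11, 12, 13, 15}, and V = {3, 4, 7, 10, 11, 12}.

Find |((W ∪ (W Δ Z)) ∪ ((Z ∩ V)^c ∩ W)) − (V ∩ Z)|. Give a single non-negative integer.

7

W Δ Z = {1, 3, 5, 14, 15}
W ∪ (W Δ Z) = {1, 2, 3, 4, 5, 7, 9, 11, 12, 13, 14, 15}
Z ∩ V = {3, 4, 7, 11, 12}
(Z ∩ V)^c = {1, 2, 5, 6, 8, 9, 10, 13, 14, 15}
(Z ∩ V)^c ∩ W = {2, 5, 9, 13, 15}
(W ∪ (W Δ Z)) ∪ ((Z ∩ V)^c ∩ W) = {1, 2, 3, 4, 5, 7, 9, 11, 12, 13, 14, 15}
V ∩ Z = {3, 4, 7, 11, 12}
((W ∪ (W Δ Z)) ∪ ((Z ∩ V)^c ∩ W)) − (V ∩ Z) = {1, 2, 5, 9, 13, 14, 15}
|((W ∪ (W Δ Z)) ∪ ((Z ∩ V)^c ∩ W)) − (V ∩ Z)| = 7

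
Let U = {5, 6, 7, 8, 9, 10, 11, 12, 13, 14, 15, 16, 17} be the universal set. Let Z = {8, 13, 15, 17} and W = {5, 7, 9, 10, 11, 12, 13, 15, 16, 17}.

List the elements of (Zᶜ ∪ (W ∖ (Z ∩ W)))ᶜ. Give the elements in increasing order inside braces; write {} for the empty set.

Zᶜ = {5, 6, 7, 9, 10, 11, 12, 14, 16}
Z ∩ W = {13, 15, 17}
W ∖ (Z ∩ W) = {5, 7, 9, 10, 11, 12, 16}
Zᶜ ∪ (W ∖ (Z ∩ W)) = {5, 6, 7, 9, 10, 11, 12, 14, 16}
(Zᶜ ∪ (W ∖ (Z ∩ W)))ᶜ = {8, 13, 15, 17}

{8, 13, 15, 17}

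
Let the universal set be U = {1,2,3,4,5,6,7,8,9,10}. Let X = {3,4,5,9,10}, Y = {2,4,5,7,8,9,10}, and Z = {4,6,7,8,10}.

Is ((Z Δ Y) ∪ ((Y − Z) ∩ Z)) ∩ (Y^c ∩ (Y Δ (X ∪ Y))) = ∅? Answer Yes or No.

Z Δ Y = {2,5,6,9}
Y − Z = {2,5,9}
(Y − Z) ∩ Z = {}
(Z Δ Y) ∪ ((Y − Z) ∩ Z) = {2,5,6,9}
Y^c = {1,3,6}
X ∪ Y = {2,3,4,5,7,8,9,10}
Y Δ (X ∪ Y) = {3}
Y^c ∩ (Y Δ (X ∪ Y)) = {3}
{2,5,6,9} and {3} share no elements.

Yes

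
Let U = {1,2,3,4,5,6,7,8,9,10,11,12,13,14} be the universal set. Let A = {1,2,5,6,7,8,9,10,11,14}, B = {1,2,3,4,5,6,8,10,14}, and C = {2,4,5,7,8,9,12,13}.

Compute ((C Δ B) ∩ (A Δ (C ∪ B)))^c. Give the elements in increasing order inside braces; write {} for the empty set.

{1,2,4,5,6,7,8,9,10,11,14}

C Δ B = {1,3,6,7,9,10,12,13,14}
C ∪ B = {1,2,3,4,5,6,7,8,9,10,12,13,14}
A Δ (C ∪ B) = {3,4,11,12,13}
(C Δ B) ∩ (A Δ (C ∪ B)) = {3,12,13}
((C Δ B) ∩ (A Δ (C ∪ B)))^c = {1,2,4,5,6,7,8,9,10,11,14}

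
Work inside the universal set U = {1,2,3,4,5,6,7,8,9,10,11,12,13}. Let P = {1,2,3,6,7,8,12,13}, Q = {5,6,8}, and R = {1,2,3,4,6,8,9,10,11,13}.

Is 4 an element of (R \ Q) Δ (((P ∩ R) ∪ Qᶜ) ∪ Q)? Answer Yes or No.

No

4 ∈ R and 4 ∉ Q, so 4 ∈ R \ Q
4 ∉ P and 4 ∈ R, so 4 ∉ P ∩ R
4 ∉ Q, so 4 ∈ Qᶜ
4 ∉ (P ∩ R) and 4 ∈ Qᶜ, so 4 ∈ (P ∩ R) ∪ Qᶜ
4 ∈ ((P ∩ R) ∪ Qᶜ) and 4 ∉ Q, so 4 ∈ ((P ∩ R) ∪ Qᶜ) ∪ Q
4 ∈ (R \ Q) and 4 ∈ (((P ∩ R) ∪ Qᶜ) ∪ Q), so 4 ∉ (R \ Q) Δ (((P ∩ R) ∪ Qᶜ) ∪ Q)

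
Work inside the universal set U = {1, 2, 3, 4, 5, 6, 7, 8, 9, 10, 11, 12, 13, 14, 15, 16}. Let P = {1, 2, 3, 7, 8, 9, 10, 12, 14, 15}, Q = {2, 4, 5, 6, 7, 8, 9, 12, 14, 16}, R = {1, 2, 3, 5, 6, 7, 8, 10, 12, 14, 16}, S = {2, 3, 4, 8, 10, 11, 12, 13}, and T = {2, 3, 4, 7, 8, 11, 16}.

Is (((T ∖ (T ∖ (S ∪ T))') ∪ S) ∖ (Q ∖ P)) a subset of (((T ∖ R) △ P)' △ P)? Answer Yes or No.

No

S ∪ T = {2, 3, 4, 7, 8, 10, 11, 12, 13, 16}
T ∖ (S ∪ T) = {}
(T ∖ (S ∪ T))' = {1, 2, 3, 4, 5, 6, 7, 8, 9, 10, 11, 12, 13, 14, 15, 16}
T ∖ (T ∖ (S ∪ T))' = {}
(T ∖ (T ∖ (S ∪ T))') ∪ S = {2, 3, 4, 8, 10, 11, 12, 13}
Q ∖ P = {4, 5, 6, 16}
((T ∖ (T ∖ (S ∪ T))') ∪ S) ∖ (Q ∖ P) = {2, 3, 8, 10, 11, 12, 13}
T ∖ R = {4, 11}
(T ∖ R) △ P = {1, 2, 3, 4, 7, 8, 9, 10, 11, 12, 14, 15}
((T ∖ R) △ P)' = {5, 6, 13, 16}
((T ∖ R) △ P)' △ P = {1, 2, 3, 5, 6, 7, 8, 9, 10, 12, 13, 14, 15, 16}
11 ∈ ((T ∖ (T ∖ (S ∪ T))') ∪ S) ∖ (Q ∖ P) but 11 ∉ ((T ∖ R) △ P)' △ P, so the inclusion fails.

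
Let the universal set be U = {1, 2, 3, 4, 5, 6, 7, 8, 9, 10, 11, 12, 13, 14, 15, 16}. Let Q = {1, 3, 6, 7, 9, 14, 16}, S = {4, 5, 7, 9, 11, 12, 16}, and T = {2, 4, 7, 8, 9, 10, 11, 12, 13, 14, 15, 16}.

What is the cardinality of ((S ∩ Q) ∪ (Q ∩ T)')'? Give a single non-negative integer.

S ∩ Q = {7, 9, 16}
Q ∩ T = {7, 9, 14, 16}
(Q ∩ T)' = {1, 2, 3, 4, 5, 6, 8, 10, 11, 12, 13, 15}
(S ∩ Q) ∪ (Q ∩ T)' = {1, 2, 3, 4, 5, 6, 7, 8, 9, 10, 11, 12, 13, 15, 16}
((S ∩ Q) ∪ (Q ∩ T)')' = {14}
|((S ∩ Q) ∪ (Q ∩ T)')'| = 1

1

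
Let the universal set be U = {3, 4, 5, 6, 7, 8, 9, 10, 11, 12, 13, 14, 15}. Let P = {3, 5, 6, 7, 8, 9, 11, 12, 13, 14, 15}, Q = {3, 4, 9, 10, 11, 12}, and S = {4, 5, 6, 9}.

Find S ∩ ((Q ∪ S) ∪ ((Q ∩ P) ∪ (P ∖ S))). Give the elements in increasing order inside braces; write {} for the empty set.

Q ∪ S = {3, 4, 5, 6, 9, 10, 11, 12}
Q ∩ P = {3, 9, 11, 12}
P ∖ S = {3, 7, 8, 11, 12, 13, 14, 15}
(Q ∩ P) ∪ (P ∖ S) = {3, 7, 8, 9, 11, 12, 13, 14, 15}
(Q ∪ S) ∪ ((Q ∩ P) ∪ (P ∖ S)) = {3, 4, 5, 6, 7, 8, 9, 10, 11, 12, 13, 14, 15}
S ∩ ((Q ∪ S) ∪ ((Q ∩ P) ∪ (P ∖ S))) = {4, 5, 6, 9}

{4, 5, 6, 9}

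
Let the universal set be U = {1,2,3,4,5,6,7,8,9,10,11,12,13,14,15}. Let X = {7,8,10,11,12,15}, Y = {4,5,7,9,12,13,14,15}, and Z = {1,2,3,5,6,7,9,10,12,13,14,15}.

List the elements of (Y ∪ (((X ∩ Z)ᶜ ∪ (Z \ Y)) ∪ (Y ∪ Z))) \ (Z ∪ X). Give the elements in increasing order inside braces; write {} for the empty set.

X ∩ Z = {7,10,12,15}
(X ∩ Z)ᶜ = {1,2,3,4,5,6,8,9,11,13,14}
Z \ Y = {1,2,3,6,10}
(X ∩ Z)ᶜ ∪ (Z \ Y) = {1,2,3,4,5,6,8,9,10,11,13,14}
Y ∪ Z = {1,2,3,4,5,6,7,9,10,12,13,14,15}
((X ∩ Z)ᶜ ∪ (Z \ Y)) ∪ (Y ∪ Z) = {1,2,3,4,5,6,7,8,9,10,11,12,13,14,15}
Y ∪ (((X ∩ Z)ᶜ ∪ (Z \ Y)) ∪ (Y ∪ Z)) = {1,2,3,4,5,6,7,8,9,10,11,12,13,14,15}
Z ∪ X = {1,2,3,5,6,7,8,9,10,11,12,13,14,15}
(Y ∪ (((X ∩ Z)ᶜ ∪ (Z \ Y)) ∪ (Y ∪ Z))) \ (Z ∪ X) = {4}

{4}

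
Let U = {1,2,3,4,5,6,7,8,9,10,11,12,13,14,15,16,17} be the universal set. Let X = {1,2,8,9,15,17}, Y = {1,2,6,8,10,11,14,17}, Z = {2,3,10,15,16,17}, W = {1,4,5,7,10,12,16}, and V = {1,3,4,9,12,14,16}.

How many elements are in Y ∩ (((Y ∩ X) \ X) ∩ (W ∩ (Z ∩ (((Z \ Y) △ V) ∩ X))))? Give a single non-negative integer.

0

Y ∩ X = {1,2,8,17}
(Y ∩ X) \ X = {}
Z \ Y = {3,15,16}
(Z \ Y) △ V = {1,4,9,12,14,15}
((Z \ Y) △ V) ∩ X = {1,9,15}
Z ∩ (((Z \ Y) △ V) ∩ X) = {15}
W ∩ (Z ∩ (((Z \ Y) △ V) ∩ X)) = {}
((Y ∩ X) \ X) ∩ (W ∩ (Z ∩ (((Z \ Y) △ V) ∩ X))) = {}
Y ∩ (((Y ∩ X) \ X) ∩ (W ∩ (Z ∩ (((Z \ Y) △ V) ∩ X)))) = {}
|Y ∩ (((Y ∩ X) \ X) ∩ (W ∩ (Z ∩ (((Z \ Y) △ V) ∩ X))))| = 0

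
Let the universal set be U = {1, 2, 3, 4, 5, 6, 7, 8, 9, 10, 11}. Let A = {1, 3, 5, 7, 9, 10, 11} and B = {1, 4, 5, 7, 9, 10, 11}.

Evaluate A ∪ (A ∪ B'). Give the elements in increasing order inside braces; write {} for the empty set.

B' = {2, 3, 6, 8}
A ∪ B' = {1, 2, 3, 5, 6, 7, 8, 9, 10, 11}
A ∪ (A ∪ B') = {1, 2, 3, 5, 6, 7, 8, 9, 10, 11}

{1, 2, 3, 5, 6, 7, 8, 9, 10, 11}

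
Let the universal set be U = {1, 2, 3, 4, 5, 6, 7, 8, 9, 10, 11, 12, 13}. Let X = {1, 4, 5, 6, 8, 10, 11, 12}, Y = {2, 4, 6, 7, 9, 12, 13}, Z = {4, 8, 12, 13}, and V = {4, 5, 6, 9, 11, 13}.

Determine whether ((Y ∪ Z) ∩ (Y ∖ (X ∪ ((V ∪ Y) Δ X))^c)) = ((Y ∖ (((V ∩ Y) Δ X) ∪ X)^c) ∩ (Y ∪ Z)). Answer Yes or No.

No

Y ∪ Z = {2, 4, 6, 7, 8, 9, 12, 13}
V ∪ Y = {2, 4, 5, 6, 7, 9, 11, 12, 13}
(V ∪ Y) Δ X = {1, 2, 7, 8, 9, 10, 13}
X ∪ ((V ∪ Y) Δ X) = {1, 2, 4, 5, 6, 7, 8, 9, 10, 11, 12, 13}
(X ∪ ((V ∪ Y) Δ X))^c = {3}
Y ∖ (X ∪ ((V ∪ Y) Δ X))^c = {2, 4, 6, 7, 9, 12, 13}
(Y ∪ Z) ∩ (Y ∖ (X ∪ ((V ∪ Y) Δ X))^c) = {2, 4, 6, 7, 9, 12, 13}
V ∩ Y = {4, 6, 9, 13}
(V ∩ Y) Δ X = {1, 5, 8, 9, 10, 11, 12, 13}
((V ∩ Y) Δ X) ∪ X = {1, 4, 5, 6, 8, 9, 10, 11, 12, 13}
(((V ∩ Y) Δ X) ∪ X)^c = {2, 3, 7}
Y ∖ (((V ∩ Y) Δ X) ∪ X)^c = {4, 6, 9, 12, 13}
(Y ∖ (((V ∩ Y) Δ X) ∪ X)^c) ∩ (Y ∪ Z) = {4, 6, 9, 12, 13}
2 ∈ (Y ∪ Z) ∩ (Y ∖ (X ∪ ((V ∪ Y) Δ X))^c) but 2 ∉ (Y ∖ (((V ∩ Y) Δ X) ∪ X)^c) ∩ (Y ∪ Z), so they differ.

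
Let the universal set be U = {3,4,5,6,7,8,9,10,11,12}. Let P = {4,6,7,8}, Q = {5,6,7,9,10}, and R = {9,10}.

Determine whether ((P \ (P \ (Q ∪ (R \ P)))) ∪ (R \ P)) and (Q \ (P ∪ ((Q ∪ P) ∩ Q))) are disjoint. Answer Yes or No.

R \ P = {9,10}
Q ∪ (R \ P) = {5,6,7,9,10}
P \ (Q ∪ (R \ P)) = {4,8}
P \ (P \ (Q ∪ (R \ P))) = {6,7}
(P \ (P \ (Q ∪ (R \ P)))) ∪ (R \ P) = {6,7,9,10}
Q ∪ P = {4,5,6,7,8,9,10}
(Q ∪ P) ∩ Q = {5,6,7,9,10}
P ∪ ((Q ∪ P) ∩ Q) = {4,5,6,7,8,9,10}
Q \ (P ∪ ((Q ∪ P) ∩ Q)) = {}
{6,7,9,10} and {} share no elements.

Yes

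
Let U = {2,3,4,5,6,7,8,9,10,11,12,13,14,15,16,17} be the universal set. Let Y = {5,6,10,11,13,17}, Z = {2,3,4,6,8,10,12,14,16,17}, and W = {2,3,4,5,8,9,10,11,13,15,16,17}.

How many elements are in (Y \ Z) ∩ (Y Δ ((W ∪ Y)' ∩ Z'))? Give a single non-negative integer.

Y \ Z = {5,11,13}
W ∪ Y = {2,3,4,5,6,8,9,10,11,13,15,16,17}
(W ∪ Y)' = {7,12,14}
Z' = {5,7,9,11,13,15}
(W ∪ Y)' ∩ Z' = {7}
Y Δ ((W ∪ Y)' ∩ Z') = {5,6,7,10,11,13,17}
(Y \ Z) ∩ (Y Δ ((W ∪ Y)' ∩ Z')) = {5,11,13}
|(Y \ Z) ∩ (Y Δ ((W ∪ Y)' ∩ Z'))| = 3

3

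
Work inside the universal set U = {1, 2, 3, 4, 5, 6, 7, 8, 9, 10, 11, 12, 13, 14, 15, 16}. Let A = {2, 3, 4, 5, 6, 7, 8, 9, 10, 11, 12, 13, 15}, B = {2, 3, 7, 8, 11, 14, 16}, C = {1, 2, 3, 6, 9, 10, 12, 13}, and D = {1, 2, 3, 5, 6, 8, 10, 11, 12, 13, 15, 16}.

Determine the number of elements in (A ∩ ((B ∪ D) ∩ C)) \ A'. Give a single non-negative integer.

B ∪ D = {1, 2, 3, 5, 6, 7, 8, 10, 11, 12, 13, 14, 15, 16}
(B ∪ D) ∩ C = {1, 2, 3, 6, 10, 12, 13}
A ∩ ((B ∪ D) ∩ C) = {2, 3, 6, 10, 12, 13}
A' = {1, 14, 16}
(A ∩ ((B ∪ D) ∩ C)) \ A' = {2, 3, 6, 10, 12, 13}
|(A ∩ ((B ∪ D) ∩ C)) \ A'| = 6

6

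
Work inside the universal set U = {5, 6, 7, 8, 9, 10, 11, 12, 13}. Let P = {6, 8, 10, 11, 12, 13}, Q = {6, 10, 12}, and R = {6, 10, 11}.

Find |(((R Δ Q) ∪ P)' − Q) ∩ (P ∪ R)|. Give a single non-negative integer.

R Δ Q = {11, 12}
(R Δ Q) ∪ P = {6, 8, 10, 11, 12, 13}
((R Δ Q) ∪ P)' = {5, 7, 9}
((R Δ Q) ∪ P)' − Q = {5, 7, 9}
P ∪ R = {6, 8, 10, 11, 12, 13}
(((R Δ Q) ∪ P)' − Q) ∩ (P ∪ R) = {}
|(((R Δ Q) ∪ P)' − Q) ∩ (P ∪ R)| = 0

0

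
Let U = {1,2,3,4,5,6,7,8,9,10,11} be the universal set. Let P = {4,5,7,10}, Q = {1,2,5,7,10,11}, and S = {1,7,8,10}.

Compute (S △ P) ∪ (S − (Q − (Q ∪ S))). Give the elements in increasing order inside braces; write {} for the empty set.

S △ P = {1,4,5,8}
Q ∪ S = {1,2,5,7,8,10,11}
Q − (Q ∪ S) = {}
S − (Q − (Q ∪ S)) = {1,7,8,10}
(S △ P) ∪ (S − (Q − (Q ∪ S))) = {1,4,5,7,8,10}

{1,4,5,7,8,10}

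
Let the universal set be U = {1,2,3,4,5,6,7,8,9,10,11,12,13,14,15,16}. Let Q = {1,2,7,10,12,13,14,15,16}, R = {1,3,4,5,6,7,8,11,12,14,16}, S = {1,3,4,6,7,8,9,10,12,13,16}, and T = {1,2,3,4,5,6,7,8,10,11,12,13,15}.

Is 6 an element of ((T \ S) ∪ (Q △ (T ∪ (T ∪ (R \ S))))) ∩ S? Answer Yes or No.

6 ∈ T and 6 ∈ S, so 6 ∉ T \ S
6 ∈ R and 6 ∈ S, so 6 ∉ R \ S
6 ∈ T and 6 ∉ (R \ S), so 6 ∈ T ∪ (R \ S)
6 ∈ T and 6 ∈ (T ∪ (R \ S)), so 6 ∈ T ∪ (T ∪ (R \ S))
6 ∉ Q and 6 ∈ (T ∪ (T ∪ (R \ S))), so 6 ∈ Q △ (T ∪ (T ∪ (R \ S)))
6 ∉ (T \ S) and 6 ∈ (Q △ (T ∪ (T ∪ (R \ S)))), so 6 ∈ (T \ S) ∪ (Q △ (T ∪ (T ∪ (R \ S))))
6 ∈ ((T \ S) ∪ (Q △ (T ∪ (T ∪ (R \ S))))) and 6 ∈ S, so 6 ∈ ((T \ S) ∪ (Q △ (T ∪ (T ∪ (R \ S))))) ∩ S

Yes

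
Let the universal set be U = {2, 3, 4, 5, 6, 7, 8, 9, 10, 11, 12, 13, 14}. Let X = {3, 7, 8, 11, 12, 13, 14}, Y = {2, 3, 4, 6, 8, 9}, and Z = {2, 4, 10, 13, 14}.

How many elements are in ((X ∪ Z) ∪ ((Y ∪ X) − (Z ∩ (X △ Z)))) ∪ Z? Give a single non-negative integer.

X ∪ Z = {2, 3, 4, 7, 8, 10, 11, 12, 13, 14}
Y ∪ X = {2, 3, 4, 6, 7, 8, 9, 11, 12, 13, 14}
X △ Z = {2, 3, 4, 7, 8, 10, 11, 12}
Z ∩ (X △ Z) = {2, 4, 10}
(Y ∪ X) − (Z ∩ (X △ Z)) = {3, 6, 7, 8, 9, 11, 12, 13, 14}
(X ∪ Z) ∪ ((Y ∪ X) − (Z ∩ (X △ Z))) = {2, 3, 4, 6, 7, 8, 9, 10, 11, 12, 13, 14}
((X ∪ Z) ∪ ((Y ∪ X) − (Z ∩ (X △ Z)))) ∪ Z = {2, 3, 4, 6, 7, 8, 9, 10, 11, 12, 13, 14}
|((X ∪ Z) ∪ ((Y ∪ X) − (Z ∩ (X △ Z)))) ∪ Z| = 12

12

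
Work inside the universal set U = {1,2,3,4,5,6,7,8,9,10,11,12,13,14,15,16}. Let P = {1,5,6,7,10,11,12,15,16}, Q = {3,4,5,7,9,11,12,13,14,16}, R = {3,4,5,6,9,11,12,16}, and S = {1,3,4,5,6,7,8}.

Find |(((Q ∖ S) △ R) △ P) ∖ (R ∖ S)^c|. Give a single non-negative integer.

Q ∖ S = {9,11,12,13,14,16}
(Q ∖ S) △ R = {3,4,5,6,13,14}
((Q ∖ S) △ R) △ P = {1,3,4,7,10,11,12,13,14,15,16}
R ∖ S = {9,11,12,16}
(R ∖ S)^c = {1,2,3,4,5,6,7,8,10,13,14,15}
(((Q ∖ S) △ R) △ P) ∖ (R ∖ S)^c = {11,12,16}
|(((Q ∖ S) △ R) △ P) ∖ (R ∖ S)^c| = 3

3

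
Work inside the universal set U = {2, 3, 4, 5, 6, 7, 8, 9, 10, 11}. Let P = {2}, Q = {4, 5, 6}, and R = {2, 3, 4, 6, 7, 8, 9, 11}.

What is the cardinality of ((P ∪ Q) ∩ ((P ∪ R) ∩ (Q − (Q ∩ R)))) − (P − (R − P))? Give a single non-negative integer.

0

P ∪ Q = {2, 4, 5, 6}
P ∪ R = {2, 3, 4, 6, 7, 8, 9, 11}
Q ∩ R = {4, 6}
Q − (Q ∩ R) = {5}
(P ∪ R) ∩ (Q − (Q ∩ R)) = {}
(P ∪ Q) ∩ ((P ∪ R) ∩ (Q − (Q ∩ R))) = {}
R − P = {3, 4, 6, 7, 8, 9, 11}
P − (R − P) = {2}
((P ∪ Q) ∩ ((P ∪ R) ∩ (Q − (Q ∩ R)))) − (P − (R − P)) = {}
|((P ∪ Q) ∩ ((P ∪ R) ∩ (Q − (Q ∩ R)))) − (P − (R − P))| = 0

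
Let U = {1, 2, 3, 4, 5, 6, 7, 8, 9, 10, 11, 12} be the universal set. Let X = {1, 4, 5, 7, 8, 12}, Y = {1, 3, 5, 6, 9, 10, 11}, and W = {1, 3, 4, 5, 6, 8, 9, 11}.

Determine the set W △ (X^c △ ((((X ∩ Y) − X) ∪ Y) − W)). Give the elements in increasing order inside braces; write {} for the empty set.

X^c = {2, 3, 6, 9, 10, 11}
X ∩ Y = {1, 5}
(X ∩ Y) − X = {}
((X ∩ Y) − X) ∪ Y = {1, 3, 5, 6, 9, 10, 11}
(((X ∩ Y) − X) ∪ Y) − W = {10}
X^c △ ((((X ∩ Y) − X) ∪ Y) − W) = {2, 3, 6, 9, 11}
W △ (X^c △ ((((X ∩ Y) − X) ∪ Y) − W)) = {1, 2, 4, 5, 8}

{1, 2, 4, 5, 8}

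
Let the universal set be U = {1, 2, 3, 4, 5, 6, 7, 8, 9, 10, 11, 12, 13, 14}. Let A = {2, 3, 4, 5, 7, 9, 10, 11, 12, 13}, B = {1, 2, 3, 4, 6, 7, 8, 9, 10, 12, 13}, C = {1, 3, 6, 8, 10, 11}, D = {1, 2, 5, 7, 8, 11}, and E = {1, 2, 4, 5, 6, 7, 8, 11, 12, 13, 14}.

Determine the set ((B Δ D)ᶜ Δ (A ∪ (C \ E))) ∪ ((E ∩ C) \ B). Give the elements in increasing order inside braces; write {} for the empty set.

B Δ D = {3, 4, 5, 6, 9, 10, 11, 12, 13}
(B Δ D)ᶜ = {1, 2, 7, 8, 14}
C \ E = {3, 10}
A ∪ (C \ E) = {2, 3, 4, 5, 7, 9, 10, 11, 12, 13}
(B Δ D)ᶜ Δ (A ∪ (C \ E)) = {1, 3, 4, 5, 8, 9, 10, 11, 12, 13, 14}
E ∩ C = {1, 6, 8, 11}
(E ∩ C) \ B = {11}
((B Δ D)ᶜ Δ (A ∪ (C \ E))) ∪ ((E ∩ C) \ B) = {1, 3, 4, 5, 8, 9, 10, 11, 12, 13, 14}

{1, 3, 4, 5, 8, 9, 10, 11, 12, 13, 14}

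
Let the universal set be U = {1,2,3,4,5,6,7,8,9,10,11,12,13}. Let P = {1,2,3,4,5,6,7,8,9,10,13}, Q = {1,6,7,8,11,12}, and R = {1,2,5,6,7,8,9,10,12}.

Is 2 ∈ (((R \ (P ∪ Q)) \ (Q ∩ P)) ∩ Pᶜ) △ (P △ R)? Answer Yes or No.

No

2 ∈ P and 2 ∉ Q, so 2 ∈ P ∪ Q
2 ∈ R and 2 ∈ (P ∪ Q), so 2 ∉ R \ (P ∪ Q)
2 ∉ Q and 2 ∈ P, so 2 ∉ Q ∩ P
2 ∉ (R \ (P ∪ Q)) and 2 ∉ (Q ∩ P), so 2 ∉ (R \ (P ∪ Q)) \ (Q ∩ P)
2 ∈ P, so 2 ∉ Pᶜ
2 ∉ ((R \ (P ∪ Q)) \ (Q ∩ P)) and 2 ∉ Pᶜ, so 2 ∉ ((R \ (P ∪ Q)) \ (Q ∩ P)) ∩ Pᶜ
2 ∈ P and 2 ∈ R, so 2 ∉ P △ R
2 ∉ (((R \ (P ∪ Q)) \ (Q ∩ P)) ∩ Pᶜ) and 2 ∉ (P △ R), so 2 ∉ (((R \ (P ∪ Q)) \ (Q ∩ P)) ∩ Pᶜ) △ (P △ R)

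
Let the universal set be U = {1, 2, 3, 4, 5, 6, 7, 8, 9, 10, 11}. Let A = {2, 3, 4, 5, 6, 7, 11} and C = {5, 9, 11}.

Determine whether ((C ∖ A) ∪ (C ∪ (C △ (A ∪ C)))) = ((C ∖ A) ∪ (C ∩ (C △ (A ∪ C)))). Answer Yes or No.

C ∖ A = {9}
A ∪ C = {2, 3, 4, 5, 6, 7, 9, 11}
C △ (A ∪ C) = {2, 3, 4, 6, 7}
C ∪ (C △ (A ∪ C)) = {2, 3, 4, 5, 6, 7, 9, 11}
(C ∖ A) ∪ (C ∪ (C △ (A ∪ C))) = {2, 3, 4, 5, 6, 7, 9, 11}
C ∩ (C △ (A ∪ C)) = {}
(C ∖ A) ∪ (C ∩ (C △ (A ∪ C))) = {9}
2 ∈ (C ∖ A) ∪ (C ∪ (C △ (A ∪ C))) but 2 ∉ (C ∖ A) ∪ (C ∩ (C △ (A ∪ C))), so they differ.

No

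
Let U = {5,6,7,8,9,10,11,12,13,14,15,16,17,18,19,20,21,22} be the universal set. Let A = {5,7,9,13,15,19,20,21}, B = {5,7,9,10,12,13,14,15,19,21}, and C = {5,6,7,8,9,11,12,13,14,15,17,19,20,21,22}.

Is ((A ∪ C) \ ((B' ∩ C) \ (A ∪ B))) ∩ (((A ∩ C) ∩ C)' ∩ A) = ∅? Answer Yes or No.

Yes

A ∪ C = {5,6,7,8,9,11,12,13,14,15,17,19,20,21,22}
B' = {6,8,11,16,17,18,20,22}
B' ∩ C = {6,8,11,17,20,22}
A ∪ B = {5,7,9,10,12,13,14,15,19,20,21}
(B' ∩ C) \ (A ∪ B) = {6,8,11,17,22}
(A ∪ C) \ ((B' ∩ C) \ (A ∪ B)) = {5,7,9,12,13,14,15,19,20,21}
A ∩ C = {5,7,9,13,15,19,20,21}
(A ∩ C) ∩ C = {5,7,9,13,15,19,20,21}
((A ∩ C) ∩ C)' = {6,8,10,11,12,14,16,17,18,22}
((A ∩ C) ∩ C)' ∩ A = {}
{5,7,9,12,13,14,15,19,20,21} and {} share no elements.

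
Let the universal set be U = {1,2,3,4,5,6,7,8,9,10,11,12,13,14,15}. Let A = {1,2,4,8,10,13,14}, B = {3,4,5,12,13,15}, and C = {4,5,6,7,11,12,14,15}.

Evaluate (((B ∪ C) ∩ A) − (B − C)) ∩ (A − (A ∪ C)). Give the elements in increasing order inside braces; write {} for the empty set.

{}

B ∪ C = {3,4,5,6,7,11,12,13,14,15}
(B ∪ C) ∩ A = {4,13,14}
B − C = {3,13}
((B ∪ C) ∩ A) − (B − C) = {4,14}
A ∪ C = {1,2,4,5,6,7,8,10,11,12,13,14,15}
A − (A ∪ C) = {}
(((B ∪ C) ∩ A) − (B − C)) ∩ (A − (A ∪ C)) = {}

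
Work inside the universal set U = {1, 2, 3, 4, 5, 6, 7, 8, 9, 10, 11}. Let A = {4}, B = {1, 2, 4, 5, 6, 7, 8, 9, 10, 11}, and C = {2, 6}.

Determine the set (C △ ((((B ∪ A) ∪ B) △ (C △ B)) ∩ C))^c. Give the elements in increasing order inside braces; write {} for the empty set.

{1, 2, 3, 4, 5, 6, 7, 8, 9, 10, 11}

B ∪ A = {1, 2, 4, 5, 6, 7, 8, 9, 10, 11}
(B ∪ A) ∪ B = {1, 2, 4, 5, 6, 7, 8, 9, 10, 11}
C △ B = {1, 4, 5, 7, 8, 9, 10, 11}
((B ∪ A) ∪ B) △ (C △ B) = {2, 6}
(((B ∪ A) ∪ B) △ (C △ B)) ∩ C = {2, 6}
C △ ((((B ∪ A) ∪ B) △ (C △ B)) ∩ C) = {}
(C △ ((((B ∪ A) ∪ B) △ (C △ B)) ∩ C))^c = {1, 2, 3, 4, 5, 6, 7, 8, 9, 10, 11}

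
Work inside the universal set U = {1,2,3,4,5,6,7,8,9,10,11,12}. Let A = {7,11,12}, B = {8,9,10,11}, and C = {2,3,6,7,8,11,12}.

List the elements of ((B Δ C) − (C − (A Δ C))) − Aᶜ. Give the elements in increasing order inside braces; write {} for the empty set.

B Δ C = {2,3,6,7,9,10,12}
A Δ C = {2,3,6,8}
C − (A Δ C) = {7,11,12}
(B Δ C) − (C − (A Δ C)) = {2,3,6,9,10}
Aᶜ = {1,2,3,4,5,6,8,9,10}
((B Δ C) − (C − (A Δ C))) − Aᶜ = {}

{}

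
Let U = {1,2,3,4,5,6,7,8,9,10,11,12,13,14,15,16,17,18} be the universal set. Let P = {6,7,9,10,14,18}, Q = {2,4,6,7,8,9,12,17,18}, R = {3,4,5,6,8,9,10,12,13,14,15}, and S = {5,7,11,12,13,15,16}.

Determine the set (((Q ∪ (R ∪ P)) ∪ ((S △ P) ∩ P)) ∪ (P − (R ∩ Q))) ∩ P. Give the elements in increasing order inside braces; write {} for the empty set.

{6,7,9,10,14,18}

R ∪ P = {3,4,5,6,7,8,9,10,12,13,14,15,18}
Q ∪ (R ∪ P) = {2,3,4,5,6,7,8,9,10,12,13,14,15,17,18}
S △ P = {5,6,9,10,11,12,13,14,15,16,18}
(S △ P) ∩ P = {6,9,10,14,18}
(Q ∪ (R ∪ P)) ∪ ((S △ P) ∩ P) = {2,3,4,5,6,7,8,9,10,12,13,14,15,17,18}
R ∩ Q = {4,6,8,9,12}
P − (R ∩ Q) = {7,10,14,18}
((Q ∪ (R ∪ P)) ∪ ((S △ P) ∩ P)) ∪ (P − (R ∩ Q)) = {2,3,4,5,6,7,8,9,10,12,13,14,15,17,18}
(((Q ∪ (R ∪ P)) ∪ ((S △ P) ∩ P)) ∪ (P − (R ∩ Q))) ∩ P = {6,7,9,10,14,18}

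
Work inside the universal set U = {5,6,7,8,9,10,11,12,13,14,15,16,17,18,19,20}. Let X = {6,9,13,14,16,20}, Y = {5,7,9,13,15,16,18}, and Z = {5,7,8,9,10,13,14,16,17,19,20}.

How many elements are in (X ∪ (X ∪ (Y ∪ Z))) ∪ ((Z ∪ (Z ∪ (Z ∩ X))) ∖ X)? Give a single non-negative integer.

14

Y ∪ Z = {5,7,8,9,10,13,14,15,16,17,18,19,20}
X ∪ (Y ∪ Z) = {5,6,7,8,9,10,13,14,15,16,17,18,19,20}
X ∪ (X ∪ (Y ∪ Z)) = {5,6,7,8,9,10,13,14,15,16,17,18,19,20}
Z ∩ X = {9,13,14,16,20}
Z ∪ (Z ∩ X) = {5,7,8,9,10,13,14,16,17,19,20}
Z ∪ (Z ∪ (Z ∩ X)) = {5,7,8,9,10,13,14,16,17,19,20}
(Z ∪ (Z ∪ (Z ∩ X))) ∖ X = {5,7,8,10,17,19}
(X ∪ (X ∪ (Y ∪ Z))) ∪ ((Z ∪ (Z ∪ (Z ∩ X))) ∖ X) = {5,6,7,8,9,10,13,14,15,16,17,18,19,20}
|(X ∪ (X ∪ (Y ∪ Z))) ∪ ((Z ∪ (Z ∪ (Z ∩ X))) ∖ X)| = 14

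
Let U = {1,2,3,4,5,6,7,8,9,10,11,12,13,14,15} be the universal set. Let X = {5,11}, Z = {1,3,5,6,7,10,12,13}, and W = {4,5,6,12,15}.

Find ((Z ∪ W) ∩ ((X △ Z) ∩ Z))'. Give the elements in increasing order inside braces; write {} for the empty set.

Z ∪ W = {1,3,4,5,6,7,10,12,13,15}
X △ Z = {1,3,6,7,10,11,12,13}
(X △ Z) ∩ Z = {1,3,6,7,10,12,13}
(Z ∪ W) ∩ ((X △ Z) ∩ Z) = {1,3,6,7,10,12,13}
((Z ∪ W) ∩ ((X △ Z) ∩ Z))' = {2,4,5,8,9,11,14,15}

{2,4,5,8,9,11,14,15}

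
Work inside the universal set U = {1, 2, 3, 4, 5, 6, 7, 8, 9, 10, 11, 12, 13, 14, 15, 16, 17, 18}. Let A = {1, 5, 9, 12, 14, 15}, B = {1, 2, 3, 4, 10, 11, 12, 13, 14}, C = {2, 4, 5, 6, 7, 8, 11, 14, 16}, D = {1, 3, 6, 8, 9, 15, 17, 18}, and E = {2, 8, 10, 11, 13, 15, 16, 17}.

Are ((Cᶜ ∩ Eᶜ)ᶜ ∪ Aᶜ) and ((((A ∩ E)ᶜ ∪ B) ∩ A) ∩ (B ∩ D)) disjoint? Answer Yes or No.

Cᶜ = {1, 3, 9, 10, 12, 13, 15, 17, 18}
Eᶜ = {1, 3, 4, 5, 6, 7, 9, 12, 14, 18}
Cᶜ ∩ Eᶜ = {1, 3, 9, 12, 18}
(Cᶜ ∩ Eᶜ)ᶜ = {2, 4, 5, 6, 7, 8, 10, 11, 13, 14, 15, 16, 17}
Aᶜ = {2, 3, 4, 6, 7, 8, 10, 11, 13, 16, 17, 18}
(Cᶜ ∩ Eᶜ)ᶜ ∪ Aᶜ = {2, 3, 4, 5, 6, 7, 8, 10, 11, 13, 14, 15, 16, 17, 18}
A ∩ E = {15}
(A ∩ E)ᶜ = {1, 2, 3, 4, 5, 6, 7, 8, 9, 10, 11, 12, 13, 14, 16, 17, 18}
(A ∩ E)ᶜ ∪ B = {1, 2, 3, 4, 5, 6, 7, 8, 9, 10, 11, 12, 13, 14, 16, 17, 18}
((A ∩ E)ᶜ ∪ B) ∩ A = {1, 5, 9, 12, 14}
B ∩ D = {1, 3}
(((A ∩ E)ᶜ ∪ B) ∩ A) ∩ (B ∩ D) = {1}
{2, 3, 4, 5, 6, 7, 8, 10, 11, 13, 14, 15, 16, 17, 18} and {1} share no elements.

Yes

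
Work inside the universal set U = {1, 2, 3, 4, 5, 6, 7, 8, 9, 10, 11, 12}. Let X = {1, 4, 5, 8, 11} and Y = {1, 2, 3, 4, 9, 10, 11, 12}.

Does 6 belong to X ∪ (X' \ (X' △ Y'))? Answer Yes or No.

Yes

6 ∉ X, so 6 ∈ X'
6 ∉ X, so 6 ∈ X'
6 ∉ Y, so 6 ∈ Y'
6 ∈ X' and 6 ∈ Y', so 6 ∉ X' △ Y'
6 ∈ X' and 6 ∉ (X' △ Y'), so 6 ∈ X' \ (X' △ Y')
6 ∉ X and 6 ∈ (X' \ (X' △ Y')), so 6 ∈ X ∪ (X' \ (X' △ Y'))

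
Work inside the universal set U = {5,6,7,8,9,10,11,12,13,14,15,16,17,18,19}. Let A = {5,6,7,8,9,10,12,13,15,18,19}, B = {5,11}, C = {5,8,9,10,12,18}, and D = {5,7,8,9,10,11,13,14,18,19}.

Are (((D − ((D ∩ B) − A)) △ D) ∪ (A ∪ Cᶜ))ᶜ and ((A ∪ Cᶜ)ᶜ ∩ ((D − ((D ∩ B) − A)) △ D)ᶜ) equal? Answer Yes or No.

D ∩ B = {5,11}
(D ∩ B) − A = {11}
D − ((D ∩ B) − A) = {5,7,8,9,10,13,14,18,19}
(D − ((D ∩ B) − A)) △ D = {11}
Cᶜ = {6,7,11,13,14,15,16,17,19}
A ∪ Cᶜ = {5,6,7,8,9,10,11,12,13,14,15,16,17,18,19}
((D − ((D ∩ B) − A)) △ D) ∪ (A ∪ Cᶜ) = {5,6,7,8,9,10,11,12,13,14,15,16,17,18,19}
(((D − ((D ∩ B) − A)) △ D) ∪ (A ∪ Cᶜ))ᶜ = {}
(A ∪ Cᶜ)ᶜ = {}
((D − ((D ∩ B) − A)) △ D)ᶜ = {5,6,7,8,9,10,12,13,14,15,16,17,18,19}
(A ∪ Cᶜ)ᶜ ∩ ((D − ((D ∩ B) − A)) △ D)ᶜ = {}
Both equal {}, so (((D − ((D ∩ B) − A)) △ D) ∪ (A ∪ Cᶜ))ᶜ = (A ∪ Cᶜ)ᶜ ∩ ((D − ((D ∩ B) − A)) △ D)ᶜ.

Yes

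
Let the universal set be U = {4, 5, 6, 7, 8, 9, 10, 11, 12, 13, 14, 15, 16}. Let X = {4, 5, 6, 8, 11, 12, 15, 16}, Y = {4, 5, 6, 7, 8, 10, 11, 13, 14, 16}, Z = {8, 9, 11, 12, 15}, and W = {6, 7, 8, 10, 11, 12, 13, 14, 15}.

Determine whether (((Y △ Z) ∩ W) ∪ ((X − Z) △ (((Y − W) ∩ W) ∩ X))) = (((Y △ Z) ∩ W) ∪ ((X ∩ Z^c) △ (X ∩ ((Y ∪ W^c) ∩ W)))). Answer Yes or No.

No

Y △ Z = {4, 5, 6, 7, 9, 10, 12, 13, 14, 15, 16}
(Y △ Z) ∩ W = {6, 7, 10, 12, 13, 14, 15}
X − Z = {4, 5, 6, 16}
Y − W = {4, 5, 16}
(Y − W) ∩ W = {}
((Y − W) ∩ W) ∩ X = {}
(X − Z) △ (((Y − W) ∩ W) ∩ X) = {4, 5, 6, 16}
((Y △ Z) ∩ W) ∪ ((X − Z) △ (((Y − W) ∩ W) ∩ X)) = {4, 5, 6, 7, 10, 12, 13, 14, 15, 16}
Z^c = {4, 5, 6, 7, 10, 13, 14, 16}
X ∩ Z^c = {4, 5, 6, 16}
W^c = {4, 5, 9, 16}
Y ∪ W^c = {4, 5, 6, 7, 8, 9, 10, 11, 13, 14, 16}
(Y ∪ W^c) ∩ W = {6, 7, 8, 10, 11, 13, 14}
X ∩ ((Y ∪ W^c) ∩ W) = {6, 8, 11}
(X ∩ Z^c) △ (X ∩ ((Y ∪ W^c) ∩ W)) = {4, 5, 8, 11, 16}
((Y △ Z) ∩ W) ∪ ((X ∩ Z^c) △ (X ∩ ((Y ∪ W^c) ∩ W))) = {4, 5, 6, 7, 8, 10, 11, 12, 13, 14, 15, 16}
8 ∈ ((Y △ Z) ∩ W) ∪ ((X ∩ Z^c) △ (X ∩ ((Y ∪ W^c) ∩ W))) but 8 ∉ ((Y △ Z) ∩ W) ∪ ((X − Z) △ (((Y − W) ∩ W) ∩ X)), so they differ.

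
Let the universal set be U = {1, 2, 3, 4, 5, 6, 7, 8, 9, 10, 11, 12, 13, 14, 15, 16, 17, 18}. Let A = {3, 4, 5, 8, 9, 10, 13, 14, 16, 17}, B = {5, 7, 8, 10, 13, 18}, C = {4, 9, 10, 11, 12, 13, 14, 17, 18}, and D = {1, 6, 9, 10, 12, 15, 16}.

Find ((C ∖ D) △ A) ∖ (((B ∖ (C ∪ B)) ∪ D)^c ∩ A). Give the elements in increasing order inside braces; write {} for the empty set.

{9, 10, 11, 16, 18}

C ∖ D = {4, 11, 13, 14, 17, 18}
(C ∖ D) △ A = {3, 5, 8, 9, 10, 11, 16, 18}
C ∪ B = {4, 5, 7, 8, 9, 10, 11, 12, 13, 14, 17, 18}
B ∖ (C ∪ B) = {}
(B ∖ (C ∪ B)) ∪ D = {1, 6, 9, 10, 12, 15, 16}
((B ∖ (C ∪ B)) ∪ D)^c = {2, 3, 4, 5, 7, 8, 11, 13, 14, 17, 18}
((B ∖ (C ∪ B)) ∪ D)^c ∩ A = {3, 4, 5, 8, 13, 14, 17}
((C ∖ D) △ A) ∖ (((B ∖ (C ∪ B)) ∪ D)^c ∩ A) = {9, 10, 11, 16, 18}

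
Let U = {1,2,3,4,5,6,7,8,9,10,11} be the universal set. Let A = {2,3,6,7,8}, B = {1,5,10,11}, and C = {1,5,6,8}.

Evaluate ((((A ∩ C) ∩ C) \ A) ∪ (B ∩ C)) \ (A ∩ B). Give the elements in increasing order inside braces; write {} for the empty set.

{1,5}

A ∩ C = {6,8}
(A ∩ C) ∩ C = {6,8}
((A ∩ C) ∩ C) \ A = {}
B ∩ C = {1,5}
(((A ∩ C) ∩ C) \ A) ∪ (B ∩ C) = {1,5}
A ∩ B = {}
((((A ∩ C) ∩ C) \ A) ∪ (B ∩ C)) \ (A ∩ B) = {1,5}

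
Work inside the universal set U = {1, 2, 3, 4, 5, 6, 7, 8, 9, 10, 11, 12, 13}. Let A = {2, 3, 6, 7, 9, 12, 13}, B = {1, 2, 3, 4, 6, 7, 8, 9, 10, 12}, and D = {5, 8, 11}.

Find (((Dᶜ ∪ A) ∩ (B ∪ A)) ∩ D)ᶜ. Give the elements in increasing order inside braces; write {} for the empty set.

{1, 2, 3, 4, 5, 6, 7, 8, 9, 10, 11, 12, 13}

Dᶜ = {1, 2, 3, 4, 6, 7, 9, 10, 12, 13}
Dᶜ ∪ A = {1, 2, 3, 4, 6, 7, 9, 10, 12, 13}
B ∪ A = {1, 2, 3, 4, 6, 7, 8, 9, 10, 12, 13}
(Dᶜ ∪ A) ∩ (B ∪ A) = {1, 2, 3, 4, 6, 7, 9, 10, 12, 13}
((Dᶜ ∪ A) ∩ (B ∪ A)) ∩ D = {}
(((Dᶜ ∪ A) ∩ (B ∪ A)) ∩ D)ᶜ = {1, 2, 3, 4, 5, 6, 7, 8, 9, 10, 11, 12, 13}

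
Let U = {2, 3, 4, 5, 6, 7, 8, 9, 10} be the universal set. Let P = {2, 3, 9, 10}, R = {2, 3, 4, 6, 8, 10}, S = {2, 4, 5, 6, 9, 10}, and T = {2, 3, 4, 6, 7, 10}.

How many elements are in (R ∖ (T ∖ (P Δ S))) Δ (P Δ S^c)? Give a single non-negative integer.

P Δ S = {3, 4, 5, 6}
T ∖ (P Δ S) = {2, 7, 10}
R ∖ (T ∖ (P Δ S)) = {3, 4, 6, 8}
S^c = {3, 7, 8}
P Δ S^c = {2, 7, 8, 9, 10}
(R ∖ (T ∖ (P Δ S))) Δ (P Δ S^c) = {2, 3, 4, 6, 7, 9, 10}
|(R ∖ (T ∖ (P Δ S))) Δ (P Δ S^c)| = 7

7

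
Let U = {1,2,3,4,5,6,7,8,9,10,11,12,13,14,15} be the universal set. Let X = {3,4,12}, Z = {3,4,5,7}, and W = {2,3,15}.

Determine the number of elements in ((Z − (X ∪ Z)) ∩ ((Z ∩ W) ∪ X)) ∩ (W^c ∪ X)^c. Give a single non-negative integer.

X ∪ Z = {3,4,5,7,12}
Z − (X ∪ Z) = {}
Z ∩ W = {3}
(Z ∩ W) ∪ X = {3,4,12}
(Z − (X ∪ Z)) ∩ ((Z ∩ W) ∪ X) = {}
W^c = {1,4,5,6,7,8,9,10,11,12,13,14}
W^c ∪ X = {1,3,4,5,6,7,8,9,10,11,12,13,14}
(W^c ∪ X)^c = {2,15}
((Z − (X ∪ Z)) ∩ ((Z ∩ W) ∪ X)) ∩ (W^c ∪ X)^c = {}
|((Z − (X ∪ Z)) ∩ ((Z ∩ W) ∪ X)) ∩ (W^c ∪ X)^c| = 0

0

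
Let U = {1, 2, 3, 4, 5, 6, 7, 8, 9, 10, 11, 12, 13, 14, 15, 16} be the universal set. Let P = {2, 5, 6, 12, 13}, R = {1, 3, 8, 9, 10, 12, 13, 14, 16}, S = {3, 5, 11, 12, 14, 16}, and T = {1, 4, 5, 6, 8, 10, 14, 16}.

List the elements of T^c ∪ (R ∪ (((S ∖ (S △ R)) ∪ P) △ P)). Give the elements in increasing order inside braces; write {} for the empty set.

{1, 2, 3, 7, 8, 9, 10, 11, 12, 13, 14, 15, 16}

T^c = {2, 3, 7, 9, 11, 12, 13, 15}
S △ R = {1, 5, 8, 9, 10, 11, 13}
S ∖ (S △ R) = {3, 12, 14, 16}
(S ∖ (S △ R)) ∪ P = {2, 3, 5, 6, 12, 13, 14, 16}
((S ∖ (S △ R)) ∪ P) △ P = {3, 14, 16}
R ∪ (((S ∖ (S △ R)) ∪ P) △ P) = {1, 3, 8, 9, 10, 12, 13, 14, 16}
T^c ∪ (R ∪ (((S ∖ (S △ R)) ∪ P) △ P)) = {1, 2, 3, 7, 8, 9, 10, 11, 12, 13, 14, 15, 16}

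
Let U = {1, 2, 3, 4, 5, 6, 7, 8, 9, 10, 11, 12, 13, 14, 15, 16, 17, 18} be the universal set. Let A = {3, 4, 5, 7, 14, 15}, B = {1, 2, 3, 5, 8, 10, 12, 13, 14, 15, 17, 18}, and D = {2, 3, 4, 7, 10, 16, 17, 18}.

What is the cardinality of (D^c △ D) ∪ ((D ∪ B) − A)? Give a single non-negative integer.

D^c = {1, 5, 6, 8, 9, 11, 12, 13, 14, 15}
D^c △ D = {1, 2, 3, 4, 5, 6, 7, 8, 9, 10, 11, 12, 13, 14, 15, 16, 17, 18}
D ∪ B = {1, 2, 3, 4, 5, 7, 8, 10, 12, 13, 14, 15, 16, 17, 18}
(D ∪ B) − A = {1, 2, 8, 10, 12, 13, 16, 17, 18}
(D^c △ D) ∪ ((D ∪ B) − A) = {1, 2, 3, 4, 5, 6, 7, 8, 9, 10, 11, 12, 13, 14, 15, 16, 17, 18}
|(D^c △ D) ∪ ((D ∪ B) − A)| = 18

18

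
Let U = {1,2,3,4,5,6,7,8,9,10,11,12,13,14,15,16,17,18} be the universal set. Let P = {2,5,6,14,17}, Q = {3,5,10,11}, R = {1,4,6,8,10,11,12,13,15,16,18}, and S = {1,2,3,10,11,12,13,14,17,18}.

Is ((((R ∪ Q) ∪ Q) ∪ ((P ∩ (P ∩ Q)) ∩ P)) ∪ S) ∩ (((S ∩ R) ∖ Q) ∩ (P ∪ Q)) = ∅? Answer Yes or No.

R ∪ Q = {1,3,4,5,6,8,10,11,12,13,15,16,18}
(R ∪ Q) ∪ Q = {1,3,4,5,6,8,10,11,12,13,15,16,18}
P ∩ Q = {5}
P ∩ (P ∩ Q) = {5}
(P ∩ (P ∩ Q)) ∩ P = {5}
((R ∪ Q) ∪ Q) ∪ ((P ∩ (P ∩ Q)) ∩ P) = {1,3,4,5,6,8,10,11,12,13,15,16,18}
(((R ∪ Q) ∪ Q) ∪ ((P ∩ (P ∩ Q)) ∩ P)) ∪ S = {1,2,3,4,5,6,8,10,11,12,13,14,15,16,17,18}
S ∩ R = {1,10,11,12,13,18}
(S ∩ R) ∖ Q = {1,12,13,18}
P ∪ Q = {2,3,5,6,10,11,14,17}
((S ∩ R) ∖ Q) ∩ (P ∪ Q) = {}
{1,2,3,4,5,6,8,10,11,12,13,14,15,16,17,18} and {} share no elements.

Yes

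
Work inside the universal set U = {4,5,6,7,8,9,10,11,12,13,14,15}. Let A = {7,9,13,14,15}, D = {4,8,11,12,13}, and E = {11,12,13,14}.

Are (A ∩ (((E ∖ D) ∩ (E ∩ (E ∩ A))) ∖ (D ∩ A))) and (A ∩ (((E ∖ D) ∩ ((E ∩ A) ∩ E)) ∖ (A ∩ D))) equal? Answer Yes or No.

E ∖ D = {14}
E ∩ A = {13,14}
E ∩ (E ∩ A) = {13,14}
(E ∖ D) ∩ (E ∩ (E ∩ A)) = {14}
D ∩ A = {13}
((E ∖ D) ∩ (E ∩ (E ∩ A))) ∖ (D ∩ A) = {14}
A ∩ (((E ∖ D) ∩ (E ∩ (E ∩ A))) ∖ (D ∩ A)) = {14}
(E ∩ A) ∩ E = {13,14}
(E ∖ D) ∩ ((E ∩ A) ∩ E) = {14}
A ∩ D = {13}
((E ∖ D) ∩ ((E ∩ A) ∩ E)) ∖ (A ∩ D) = {14}
A ∩ (((E ∖ D) ∩ ((E ∩ A) ∩ E)) ∖ (A ∩ D)) = {14}
Both equal {14}, so A ∩ (((E ∖ D) ∩ (E ∩ (E ∩ A))) ∖ (D ∩ A)) = A ∩ (((E ∖ D) ∩ ((E ∩ A) ∩ E)) ∖ (A ∩ D)).

Yes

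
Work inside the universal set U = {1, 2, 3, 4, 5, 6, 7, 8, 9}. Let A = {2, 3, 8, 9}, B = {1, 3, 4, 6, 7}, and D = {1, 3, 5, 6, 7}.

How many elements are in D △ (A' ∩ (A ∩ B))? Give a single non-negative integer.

A' = {1, 4, 5, 6, 7}
A ∩ B = {3}
A' ∩ (A ∩ B) = {}
D △ (A' ∩ (A ∩ B)) = {1, 3, 5, 6, 7}
|D △ (A' ∩ (A ∩ B))| = 5

5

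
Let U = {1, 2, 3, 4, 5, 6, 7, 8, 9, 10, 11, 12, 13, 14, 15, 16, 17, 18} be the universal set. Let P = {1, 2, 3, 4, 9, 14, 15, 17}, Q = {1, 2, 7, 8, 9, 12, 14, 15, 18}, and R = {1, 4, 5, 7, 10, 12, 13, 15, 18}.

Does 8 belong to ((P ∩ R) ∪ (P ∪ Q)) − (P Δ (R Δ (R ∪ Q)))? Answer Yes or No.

No

8 ∉ P and 8 ∉ R, so 8 ∉ P ∩ R
8 ∉ P and 8 ∈ Q, so 8 ∈ P ∪ Q
8 ∉ (P ∩ R) and 8 ∈ (P ∪ Q), so 8 ∈ (P ∩ R) ∪ (P ∪ Q)
8 ∉ R and 8 ∈ Q, so 8 ∈ R ∪ Q
8 ∉ R and 8 ∈ (R ∪ Q), so 8 ∈ R Δ (R ∪ Q)
8 ∉ P and 8 ∈ (R Δ (R ∪ Q)), so 8 ∈ P Δ (R Δ (R ∪ Q))
8 ∈ ((P ∩ R) ∪ (P ∪ Q)) and 8 ∈ (P Δ (R Δ (R ∪ Q))), so 8 ∉ ((P ∩ R) ∪ (P ∪ Q)) − (P Δ (R Δ (R ∪ Q)))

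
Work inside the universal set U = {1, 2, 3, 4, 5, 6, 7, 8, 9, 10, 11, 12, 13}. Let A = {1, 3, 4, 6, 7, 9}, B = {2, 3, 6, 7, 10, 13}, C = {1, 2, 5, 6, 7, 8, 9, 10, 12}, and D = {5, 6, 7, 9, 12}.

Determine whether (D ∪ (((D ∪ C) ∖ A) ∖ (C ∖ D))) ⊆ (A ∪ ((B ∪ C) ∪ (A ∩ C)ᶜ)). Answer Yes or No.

D ∪ C = {1, 2, 5, 6, 7, 8, 9, 10, 12}
(D ∪ C) ∖ A = {2, 5, 8, 10, 12}
C ∖ D = {1, 2, 8, 10}
((D ∪ C) ∖ A) ∖ (C ∖ D) = {5, 12}
D ∪ (((D ∪ C) ∖ A) ∖ (C ∖ D)) = {5, 6, 7, 9, 12}
B ∪ C = {1, 2, 3, 5, 6, 7, 8, 9, 10, 12, 13}
A ∩ C = {1, 6, 7, 9}
(A ∩ C)ᶜ = {2, 3, 4, 5, 8, 10, 11, 12, 13}
(B ∪ C) ∪ (A ∩ C)ᶜ = {1, 2, 3, 4, 5, 6, 7, 8, 9, 10, 11, 12, 13}
A ∪ ((B ∪ C) ∪ (A ∩ C)ᶜ) = {1, 2, 3, 4, 5, 6, 7, 8, 9, 10, 11, 12, 13}
Every element of {5, 6, 7, 9, 12} is in {1, 2, 3, 4, 5, 6, 7, 8, 9, 10, 11, 12, 13}, so D ∪ (((D ∪ C) ∖ A) ∖ (C ∖ D)) ⊆ A ∪ ((B ∪ C) ∪ (A ∩ C)ᶜ).

Yes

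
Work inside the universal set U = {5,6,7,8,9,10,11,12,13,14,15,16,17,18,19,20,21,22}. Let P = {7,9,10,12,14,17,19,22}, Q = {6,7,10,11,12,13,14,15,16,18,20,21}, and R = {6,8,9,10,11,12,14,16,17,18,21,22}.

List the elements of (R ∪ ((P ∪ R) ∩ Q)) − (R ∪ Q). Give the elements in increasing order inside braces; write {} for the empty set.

{}

P ∪ R = {6,7,8,9,10,11,12,14,16,17,18,19,21,22}
(P ∪ R) ∩ Q = {6,7,10,11,12,14,16,18,21}
R ∪ ((P ∪ R) ∩ Q) = {6,7,8,9,10,11,12,14,16,17,18,21,22}
R ∪ Q = {6,7,8,9,10,11,12,13,14,15,16,17,18,20,21,22}
(R ∪ ((P ∪ R) ∩ Q)) − (R ∪ Q) = {}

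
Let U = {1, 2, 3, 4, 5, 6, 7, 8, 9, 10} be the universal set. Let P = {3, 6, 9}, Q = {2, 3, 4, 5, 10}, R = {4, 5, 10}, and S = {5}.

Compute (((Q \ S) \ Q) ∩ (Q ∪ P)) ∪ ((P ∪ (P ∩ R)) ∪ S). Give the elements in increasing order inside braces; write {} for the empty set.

{3, 5, 6, 9}

Q \ S = {2, 3, 4, 10}
(Q \ S) \ Q = {}
Q ∪ P = {2, 3, 4, 5, 6, 9, 10}
((Q \ S) \ Q) ∩ (Q ∪ P) = {}
P ∩ R = {}
P ∪ (P ∩ R) = {3, 6, 9}
(P ∪ (P ∩ R)) ∪ S = {3, 5, 6, 9}
(((Q \ S) \ Q) ∩ (Q ∪ P)) ∪ ((P ∪ (P ∩ R)) ∪ S) = {3, 5, 6, 9}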